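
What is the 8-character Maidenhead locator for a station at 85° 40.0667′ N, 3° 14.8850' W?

Add 180° to longitude and 90° to latitude: 176.75192, 175.66778.
Field (20°×10°, letters A–R): lon ⌊176.75192/20⌋ = 8 → I; lat ⌊175.66778/10⌋ = 17 → R.
Square (2°×1°, digits 0–9): lon ⌊16.75192/2⌋ = 8; lat ⌊5.66778/1⌋ = 5.
Subsquare (5′×2.5′, letters a–x): lon ⌊0.75192/0.0833333⌋ = 9 → j; lat ⌊0.66778/0.0416667⌋ = 16 → q.
Extended square (30″×15″, digits 0–9): lon ⌊0.00192/0.00833333⌋ = 0; lat ⌊0.00111/0.00416667⌋ = 0.

IR85jq00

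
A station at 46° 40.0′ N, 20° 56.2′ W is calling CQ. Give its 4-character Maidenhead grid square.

Shift to the Maidenhead origin (180°W, 90°S): lon 159.06, lat 136.67.
Field (20°×10°, letters A–R): lon ⌊159.06/20⌋ = 7 → H; lat ⌊136.67/10⌋ = 13 → N.
Square (2°×1°, digits 0–9): lon ⌊19.06/2⌋ = 9; lat ⌊6.67/1⌋ = 6.

HN96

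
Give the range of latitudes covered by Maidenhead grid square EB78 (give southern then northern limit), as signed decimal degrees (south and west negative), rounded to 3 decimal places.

Field E=4, B=1: +4·20° lon, +1·10° lat → SW at lon -100°, lat -80°.
Square 7, 8: +7·2° lon, +8·1° lat → SW at lon -86°, lat -72°.
Cell spans 2° lon × 1° lat.
south -72.000, north -71.000.

-72.000, -71.000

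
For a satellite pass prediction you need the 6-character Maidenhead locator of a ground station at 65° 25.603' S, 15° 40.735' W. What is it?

IC24dn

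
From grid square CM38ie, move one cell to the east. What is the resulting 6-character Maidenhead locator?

Longitude subsquare i = 8; +1 → 9 = j.
The latitude characters are unchanged.

CM38je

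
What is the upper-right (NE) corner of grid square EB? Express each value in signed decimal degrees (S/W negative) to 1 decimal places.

-70.0, -80.0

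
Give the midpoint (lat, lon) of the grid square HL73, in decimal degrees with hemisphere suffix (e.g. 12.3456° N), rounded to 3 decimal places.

Field H=7, L=11: +7·20° lon, +11·10° lat → SW at lon -40°, lat 20°.
Square 7, 3: +7·2° lon, +3·1° lat → SW at lon -26°, lat 23°.
Cell spans 2° lon × 1° lat. Centre is SW corner plus half of each.
latitude 23.500° N, longitude 25.000° W.

23.500° N, 25.000° W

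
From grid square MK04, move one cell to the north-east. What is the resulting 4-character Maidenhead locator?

MK15

Longitude square 0; +1 → 1.
Latitude square 4; +1 → 5.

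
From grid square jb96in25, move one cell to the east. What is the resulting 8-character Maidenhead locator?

Longitude extended square 2; +1 → 3.
The latitude characters are unchanged.

JB96in35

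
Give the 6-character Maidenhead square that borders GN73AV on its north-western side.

GN63xw

Longitude subsquare a = 0; −1 → -1, wraps to 23 = x, carry into square.
Longitude square 7; −1 → 6.
Latitude subsquare v = 21; +1 → 22 = w.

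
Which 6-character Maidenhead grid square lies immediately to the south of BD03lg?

Latitude subsquare g = 6; −1 → 5 = f.
The longitude characters are unchanged.

BD03lf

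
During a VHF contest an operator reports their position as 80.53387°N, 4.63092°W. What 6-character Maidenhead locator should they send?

IR70qm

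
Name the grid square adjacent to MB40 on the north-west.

MB31

Longitude square 4; −1 → 3.
Latitude square 0; +1 → 1.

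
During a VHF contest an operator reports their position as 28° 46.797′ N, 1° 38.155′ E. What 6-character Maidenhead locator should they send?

JL08ts

Offset from 180°W / 90°S: lon 181.6359°, lat 118.7799°.
Field (20°×10°, letters A–R): lon ⌊181.6359/20⌋ = 9 → J; lat ⌊118.7799/10⌋ = 11 → L.
Square (2°×1°, digits 0–9): lon ⌊1.6359/2⌋ = 0; lat ⌊8.7799/1⌋ = 8.
Subsquare (5′×2.5′, letters a–x): lon ⌊1.6359/0.0833333⌋ = 19 → t; lat ⌊0.7799/0.0416667⌋ = 18 → s.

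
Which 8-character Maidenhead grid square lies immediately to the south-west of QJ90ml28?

Longitude extended square 2; −1 → 1.
Latitude extended square 8; −1 → 7.

QJ90ml17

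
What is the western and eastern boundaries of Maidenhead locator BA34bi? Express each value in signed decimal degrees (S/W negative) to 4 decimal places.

Field B=1, A=0: +1·20° lon, +0·10° lat → SW at lon -160°, lat -90°.
Square 3, 4: +3·2° lon, +4·1° lat → SW at lon -154°, lat -86°.
Subsquare b=1, i=8: +1·0.0833333° lon, +8·0.0416667° lat → SW at lon -153.917°, lat -85.6667°.
Cell spans 0.0833333° lon × 0.0416667° lat.
west -153.9167, east -153.8333.

-153.9167, -153.8333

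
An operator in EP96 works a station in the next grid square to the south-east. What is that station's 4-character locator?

Longitude square 9; +1 → 10, wraps to 0, carry into field.
Longitude field E = 4; +1 → 5 = F.
Latitude square 6; −1 → 5.

FP05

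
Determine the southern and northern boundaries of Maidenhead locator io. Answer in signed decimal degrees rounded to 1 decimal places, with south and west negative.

Field I=8, O=14: +8·20° lon, +14·10° lat → SW at lon -20°, lat 50°.
Cell spans 20° lon × 10° lat.
south 50.0, north 60.0.

50.0, 60.0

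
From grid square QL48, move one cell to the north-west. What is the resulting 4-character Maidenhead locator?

Longitude square 4; −1 → 3.
Latitude square 8; +1 → 9.

QL39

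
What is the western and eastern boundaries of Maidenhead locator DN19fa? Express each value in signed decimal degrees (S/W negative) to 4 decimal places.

-117.5833, -117.5000

Field D=3, N=13: +3·20° lon, +13·10° lat → SW at lon -120°, lat 40°.
Square 1, 9: +1·2° lon, +9·1° lat → SW at lon -118°, lat 49°.
Subsquare f=5, a=0: +5·0.0833333° lon, +0·0.0416667° lat → SW at lon -117.583°, lat 49°.
Cell spans 0.0833333° lon × 0.0416667° lat.
west -117.5833, east -117.5000.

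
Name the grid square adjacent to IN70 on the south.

Latitude square 0; −1 → -1, wraps to 9, carry into field.
Latitude field N = 13; −1 → 12 = M.
The longitude characters are unchanged.

IM79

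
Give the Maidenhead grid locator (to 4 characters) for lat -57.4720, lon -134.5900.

Add 180° to longitude and 90° to latitude: 45.41, 32.53.
Field: 45.41/20 → 2 → C, 32.53/10 → 3 → D; chars CD.
Square: 5.41/2 → 2, 2.53/1 → 2; chars 22.

CD22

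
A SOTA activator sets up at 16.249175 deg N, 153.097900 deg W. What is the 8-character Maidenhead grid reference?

BK36kf89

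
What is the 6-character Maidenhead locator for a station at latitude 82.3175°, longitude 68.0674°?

MR42ah

Offset from 180°W / 90°S: lon 248.0674°, lat 172.3175°.
Field: lon ⌊248.0674/20⌋ = 12 → M; lat ⌊172.3175/10⌋ = 17 → R.
Square: lon ⌊8.0674/2⌋ = 4; lat ⌊2.3175/1⌋ = 2.
Subsquare: lon ⌊0.0674/0.0833333⌋ = 0 → a; lat ⌊0.3175/0.0416667⌋ = 7 → h.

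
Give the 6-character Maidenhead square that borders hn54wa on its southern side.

HN53wx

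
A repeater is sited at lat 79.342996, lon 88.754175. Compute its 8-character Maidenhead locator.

NQ49ji02

Shift to the Maidenhead origin (180°W, 90°S): lon 268.75418, lat 169.34300.
Field: lon ⌊268.75418/20⌋ = 13 → N; lat ⌊169.34300/10⌋ = 16 → Q.
Square: lon ⌊8.75418/2⌋ = 4; lat ⌊9.34300/1⌋ = 9.
Subsquare: lon ⌊0.75418/0.0833333⌋ = 9 → j; lat ⌊0.34300/0.0416667⌋ = 8 → i.
Extended square: lon ⌊0.00418/0.00833333⌋ = 0; lat ⌊0.00966/0.00416667⌋ = 2.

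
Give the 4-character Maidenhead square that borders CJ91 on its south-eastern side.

DJ00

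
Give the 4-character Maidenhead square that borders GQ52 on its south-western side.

GQ41

Longitude square 5; −1 → 4.
Latitude square 2; −1 → 1.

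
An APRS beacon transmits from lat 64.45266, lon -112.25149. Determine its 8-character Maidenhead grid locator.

Shift to the Maidenhead origin (180°W, 90°S): lon 67.74851, lat 154.45266.
Field (20°×10°, letters A–R): lon ⌊67.74851/20⌋ = 3 → D; lat ⌊154.45266/10⌋ = 15 → P.
Square (2°×1°, digits 0–9): lon ⌊7.74851/2⌋ = 3; lat ⌊4.45266/1⌋ = 4.
Subsquare (5′×2.5′, letters a–x): lon ⌊1.74851/0.0833333⌋ = 20 → u; lat ⌊0.45266/0.0416667⌋ = 10 → k.
Extended square (30″×15″, digits 0–9): lon ⌊0.08184/0.00833333⌋ = 9; lat ⌊0.03599/0.00416667⌋ = 8.

DP34uk98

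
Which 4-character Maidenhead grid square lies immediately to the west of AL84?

Longitude square 8; −1 → 7.
The latitude characters are unchanged.

AL74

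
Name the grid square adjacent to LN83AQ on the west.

Longitude subsquare a = 0; −1 → -1, wraps to 23 = x, carry into square.
Longitude square 8; −1 → 7.
The latitude characters are unchanged.

LN73xq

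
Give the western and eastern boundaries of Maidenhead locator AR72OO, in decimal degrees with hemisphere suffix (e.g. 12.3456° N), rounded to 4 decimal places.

164.8333° W, 164.7500° W

Field A=0, R=17: +0·20° lon, +17·10° lat → SW at lon -180°, lat 80°.
Square 7, 2: +7·2° lon, +2·1° lat → SW at lon -166°, lat 82°.
Subsquare o=14, o=14: +14·0.0833333° lon, +14·0.0416667° lat → SW at lon -164.833°, lat 82.5833°.
Cell spans 0.0833333° lon × 0.0416667° lat.
west 164.8333° W, east 164.7500° W.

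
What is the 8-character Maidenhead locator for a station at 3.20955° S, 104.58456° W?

DI76qs99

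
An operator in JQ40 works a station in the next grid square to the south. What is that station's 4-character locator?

Latitude square 0; −1 → -1, wraps to 9, carry into field.
Latitude field Q = 16; −1 → 15 = P.
The longitude characters are unchanged.

JP49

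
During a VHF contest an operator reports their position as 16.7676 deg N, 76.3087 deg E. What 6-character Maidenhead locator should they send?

Add 180° to longitude and 90° to latitude: 256.3087, 106.7676.
Field: 256.3087/20 → 12 → M, 106.7676/10 → 10 → K; chars MK.
Square: 16.3087/2 → 8, 6.7676/1 → 6; chars 86.
Subsquare: 0.3087/0.0833333 → 3 → d, 0.7676/0.0416667 → 18 → s; chars ds.

MK86ds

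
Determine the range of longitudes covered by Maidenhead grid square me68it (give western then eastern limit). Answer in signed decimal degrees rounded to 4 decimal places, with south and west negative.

Field M=12, E=4: +12·20° lon, +4·10° lat → SW at lon 60°, lat -50°.
Square 6, 8: +6·2° lon, +8·1° lat → SW at lon 72°, lat -42°.
Subsquare i=8, t=19: +8·0.0833333° lon, +19·0.0416667° lat → SW at lon 72.6667°, lat -41.2083°.
Cell spans 0.0833333° lon × 0.0416667° lat.
west 72.6667, east 72.7500.

72.6667, 72.7500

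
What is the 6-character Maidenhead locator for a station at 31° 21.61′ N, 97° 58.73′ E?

NM81xi

Offset from 180°W / 90°S: lon 277.9788°, lat 121.3602°.
Field (20°×10°, letters A–R): lon ⌊277.9788/20⌋ = 13 → N; lat ⌊121.3602/10⌋ = 12 → M.
Square (2°×1°, digits 0–9): lon ⌊17.9788/2⌋ = 8; lat ⌊1.3602/1⌋ = 1.
Subsquare (5′×2.5′, letters a–x): lon ⌊1.9788/0.0833333⌋ = 23 → x; lat ⌊0.3602/0.0416667⌋ = 8 → i.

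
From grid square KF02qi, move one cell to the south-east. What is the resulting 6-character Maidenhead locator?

Longitude subsquare q = 16; +1 → 17 = r.
Latitude subsquare i = 8; −1 → 7 = h.

KF02rh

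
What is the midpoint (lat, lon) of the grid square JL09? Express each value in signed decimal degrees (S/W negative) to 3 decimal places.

29.500, 1.000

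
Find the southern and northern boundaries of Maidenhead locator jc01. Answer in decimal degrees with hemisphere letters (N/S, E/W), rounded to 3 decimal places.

Field J=9, C=2: +9·20° lon, +2·10° lat → SW at lon 0°, lat -70°.
Square 0, 1: +0·2° lon, +1·1° lat → SW at lon 0°, lat -69°.
Cell spans 2° lon × 1° lat.
south 69.000° S, north 68.000° S.

69.000° S, 68.000° S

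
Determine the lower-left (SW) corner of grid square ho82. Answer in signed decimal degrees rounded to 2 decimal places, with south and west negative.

Field H=7, O=14: +7·20° lon, +14·10° lat → SW at lon -40°, lat 50°.
Square 8, 2: +8·2° lon, +2·1° lat → SW at lon -24°, lat 52°.
latitude 52.00, longitude -24.00.

52.00, -24.00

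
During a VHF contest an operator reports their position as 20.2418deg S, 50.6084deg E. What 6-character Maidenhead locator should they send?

LG59hs

Shift to the Maidenhead origin (180°W, 90°S): lon 230.6084, lat 69.7582.
Field (20°×10°, letters A–R): lon ⌊230.6084/20⌋ = 11 → L; lat ⌊69.7582/10⌋ = 6 → G.
Square (2°×1°, digits 0–9): lon ⌊10.6084/2⌋ = 5; lat ⌊9.7582/1⌋ = 9.
Subsquare (5′×2.5′, letters a–x): lon ⌊0.6084/0.0833333⌋ = 7 → h; lat ⌊0.7582/0.0416667⌋ = 18 → s.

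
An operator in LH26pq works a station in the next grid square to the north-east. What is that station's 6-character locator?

LH26qr

Longitude subsquare p = 15; +1 → 16 = q.
Latitude subsquare q = 16; +1 → 17 = r.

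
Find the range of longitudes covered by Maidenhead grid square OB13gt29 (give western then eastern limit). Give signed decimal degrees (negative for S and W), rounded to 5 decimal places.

102.51667, 102.52500

Field O=14, B=1: +14·20° lon, +1·10° lat → SW at lon 100°, lat -80°.
Square 1, 3: +1·2° lon, +3·1° lat → SW at lon 102°, lat -77°.
Subsquare g=6, t=19: +6·0.0833333° lon, +19·0.0416667° lat → SW at lon 102.5°, lat -76.2083°.
Extended square 2, 9: +2·0.00833333° lon, +9·0.00416667° lat → SW at lon 102.517°, lat -76.1708°.
Cell spans 0.00833333° lon × 0.00416667° lat.
west 102.51667, east 102.52500.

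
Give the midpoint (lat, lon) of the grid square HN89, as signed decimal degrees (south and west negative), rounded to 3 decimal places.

49.500, -23.000

Field H=7, N=13: +7·20° lon, +13·10° lat → SW at lon -40°, lat 40°.
Square 8, 9: +8·2° lon, +9·1° lat → SW at lon -24°, lat 49°.
Cell spans 2° lon × 1° lat. Centre is SW corner plus half of each.
latitude 49.500, longitude -23.000.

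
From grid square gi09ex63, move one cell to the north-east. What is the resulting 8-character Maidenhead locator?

Longitude extended square 6; +1 → 7.
Latitude extended square 3; +1 → 4.

GI09ex74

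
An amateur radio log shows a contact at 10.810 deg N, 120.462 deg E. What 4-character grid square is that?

PK00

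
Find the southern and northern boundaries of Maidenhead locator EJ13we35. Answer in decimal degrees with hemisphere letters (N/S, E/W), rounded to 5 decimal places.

3.18750° N, 3.19167° N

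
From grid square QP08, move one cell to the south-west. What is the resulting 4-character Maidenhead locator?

PP97

Longitude square 0; −1 → -1, wraps to 9, carry into field.
Longitude field Q = 16; −1 → 15 = P.
Latitude square 8; −1 → 7.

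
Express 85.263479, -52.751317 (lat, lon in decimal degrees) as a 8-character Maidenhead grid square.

GR35og93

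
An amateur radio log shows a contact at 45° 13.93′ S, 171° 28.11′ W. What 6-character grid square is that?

AE44gs

Shift to the Maidenhead origin (180°W, 90°S): lon 8.5315, lat 44.7678.
Field: 8.5315/20 → 0 → A, 44.7678/10 → 4 → E; chars AE.
Square: 8.5315/2 → 4, 4.7678/1 → 4; chars 44.
Subsquare: 0.5315/0.0833333 → 6 → g, 0.7678/0.0416667 → 18 → s; chars gs.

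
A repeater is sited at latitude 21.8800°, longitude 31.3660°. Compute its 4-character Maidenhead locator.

KL51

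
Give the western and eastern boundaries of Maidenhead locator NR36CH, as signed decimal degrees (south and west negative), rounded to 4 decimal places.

86.1667, 86.2500

Field N=13, R=17: +13·20° lon, +17·10° lat → SW at lon 80°, lat 80°.
Square 3, 6: +3·2° lon, +6·1° lat → SW at lon 86°, lat 86°.
Subsquare c=2, h=7: +2·0.0833333° lon, +7·0.0416667° lat → SW at lon 86.1667°, lat 86.2917°.
Cell spans 0.0833333° lon × 0.0416667° lat.
west 86.1667, east 86.2500.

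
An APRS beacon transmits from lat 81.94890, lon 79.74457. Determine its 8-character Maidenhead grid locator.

Add 180° to longitude and 90° to latitude: 259.74457, 171.94890.
Field: 259.74457/20 → 12 → M, 171.94890/10 → 17 → R; chars MR.
Square: 19.74457/2 → 9, 1.94890/1 → 1; chars 91.
Subsquare: 1.74457/0.0833333 → 20 → u, 0.94890/0.0416667 → 22 → w; chars uw.
Extended square: 0.07790/0.00833333 → 9, 0.03223/0.00416667 → 7; chars 97.

MR91uw97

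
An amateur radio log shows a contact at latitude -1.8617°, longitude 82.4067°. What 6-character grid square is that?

NI18ed

Shift to the Maidenhead origin (180°W, 90°S): lon 262.4067, lat 88.1383.
Field: 262.4067/20 → 13 → N, 88.1383/10 → 8 → I; chars NI.
Square: 2.4067/2 → 1, 8.1383/1 → 8; chars 18.
Subsquare: 0.4067/0.0833333 → 4 → e, 0.1383/0.0416667 → 3 → d; chars ed.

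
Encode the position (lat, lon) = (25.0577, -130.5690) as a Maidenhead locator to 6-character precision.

CL45rb

Offset from 180°W / 90°S: lon 49.4310°, lat 115.0577°.
Field: 49.4310/20 → 2 → C, 115.0577/10 → 11 → L; chars CL.
Square: 9.4310/2 → 4, 5.0577/1 → 5; chars 45.
Subsquare: 1.4310/0.0833333 → 17 → r, 0.0577/0.0416667 → 1 → b; chars rb.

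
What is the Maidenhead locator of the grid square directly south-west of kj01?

JJ90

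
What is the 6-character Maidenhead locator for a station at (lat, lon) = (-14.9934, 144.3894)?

QH25ea

Add 180° to longitude and 90° to latitude: 324.3894, 75.0066.
Field: lon ⌊324.3894/20⌋ = 16 → Q; lat ⌊75.0066/10⌋ = 7 → H.
Square: lon ⌊4.3894/2⌋ = 2; lat ⌊5.0066/1⌋ = 5.
Subsquare: lon ⌊0.3894/0.0833333⌋ = 4 → e; lat ⌊0.0066/0.0416667⌋ = 0 → a.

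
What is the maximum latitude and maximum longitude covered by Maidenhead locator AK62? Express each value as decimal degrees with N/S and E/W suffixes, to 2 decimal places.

13.00° N, 166.00° W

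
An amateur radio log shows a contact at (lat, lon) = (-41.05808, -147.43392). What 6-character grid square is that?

BE68gw

Add 180° to longitude and 90° to latitude: 32.5661, 48.9419.
Field (20°×10°, letters A–R): 32.5661/20 → 1 → B, 48.9419/10 → 4 → E; chars BE.
Square (2°×1°, digits 0–9): 12.5661/2 → 6, 8.9419/1 → 8; chars 68.
Subsquare (5′×2.5′, letters a–x): 0.5661/0.0833333 → 6 → g, 0.9419/0.0416667 → 22 → w; chars gw.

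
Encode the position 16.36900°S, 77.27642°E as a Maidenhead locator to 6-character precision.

MH83pp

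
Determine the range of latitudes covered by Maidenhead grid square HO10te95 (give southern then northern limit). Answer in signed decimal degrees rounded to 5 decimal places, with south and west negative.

50.18750, 50.19167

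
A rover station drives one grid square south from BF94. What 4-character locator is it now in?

Latitude square 4; −1 → 3.
The longitude characters are unchanged.

BF93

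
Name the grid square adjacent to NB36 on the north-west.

NB27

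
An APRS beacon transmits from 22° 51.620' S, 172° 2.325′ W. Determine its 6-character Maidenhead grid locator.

AG37xd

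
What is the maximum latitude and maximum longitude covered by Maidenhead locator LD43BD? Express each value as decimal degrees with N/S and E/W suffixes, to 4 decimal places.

Field L=11, D=3: +11·20° lon, +3·10° lat → SW at lon 40°, lat -60°.
Square 4, 3: +4·2° lon, +3·1° lat → SW at lon 48°, lat -57°.
Subsquare b=1, d=3: +1·0.0833333° lon, +3·0.0416667° lat → SW at lon 48.0833°, lat -56.875°.
Cell spans 0.0833333° lon × 0.0416667° lat. NE corner is SW corner plus one full cell.
latitude 56.8333° S, longitude 48.1667° E.

56.8333° S, 48.1667° E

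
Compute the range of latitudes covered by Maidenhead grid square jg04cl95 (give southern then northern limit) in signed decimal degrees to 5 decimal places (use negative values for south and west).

Field J=9, G=6: +9·20° lon, +6·10° lat → SW at lon 0°, lat -30°.
Square 0, 4: +0·2° lon, +4·1° lat → SW at lon 0°, lat -26°.
Subsquare c=2, l=11: +2·0.0833333° lon, +11·0.0416667° lat → SW at lon 0.166667°, lat -25.5417°.
Extended square 9, 5: +9·0.00833333° lon, +5·0.00416667° lat → SW at lon 0.241667°, lat -25.5208°.
Cell spans 0.00833333° lon × 0.00416667° lat.
south -25.52083, north -25.51667.

-25.52083, -25.51667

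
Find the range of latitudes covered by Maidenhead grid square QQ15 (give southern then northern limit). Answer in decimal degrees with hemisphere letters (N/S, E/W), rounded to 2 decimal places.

75.00° N, 76.00° N

Field Q=16, Q=16: +16·20° lon, +16·10° lat → SW at lon 140°, lat 70°.
Square 1, 5: +1·2° lon, +5·1° lat → SW at lon 142°, lat 75°.
Cell spans 2° lon × 1° lat.
south 75.00° N, north 76.00° N.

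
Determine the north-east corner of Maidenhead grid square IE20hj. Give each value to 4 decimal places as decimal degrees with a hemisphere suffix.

49.5833° S, 15.3333° W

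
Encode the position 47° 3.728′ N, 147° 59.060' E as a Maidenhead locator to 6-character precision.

Add 180° to longitude and 90° to latitude: 327.9843, 137.0621.
Field: 327.9843/20 → 16 → Q, 137.0621/10 → 13 → N; chars QN.
Square: 7.9843/2 → 3, 7.0621/1 → 7; chars 37.
Subsquare: 1.9843/0.0833333 → 23 → x, 0.0621/0.0416667 → 1 → b; chars xb.

QN37xb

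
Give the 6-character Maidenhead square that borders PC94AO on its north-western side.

Longitude subsquare a = 0; −1 → -1, wraps to 23 = x, carry into square.
Longitude square 9; −1 → 8.
Latitude subsquare o = 14; +1 → 15 = p.

PC84xp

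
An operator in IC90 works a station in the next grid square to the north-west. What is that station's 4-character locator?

Longitude square 9; −1 → 8.
Latitude square 0; +1 → 1.

IC81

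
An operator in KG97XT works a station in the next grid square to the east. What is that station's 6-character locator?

LG07at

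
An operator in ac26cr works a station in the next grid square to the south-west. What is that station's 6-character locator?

Longitude subsquare c = 2; −1 → 1 = b.
Latitude subsquare r = 17; −1 → 16 = q.

AC26bq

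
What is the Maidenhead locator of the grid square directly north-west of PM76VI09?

PM76uj90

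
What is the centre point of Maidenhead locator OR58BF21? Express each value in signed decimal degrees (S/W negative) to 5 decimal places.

Field O=14, R=17: +14·20° lon, +17·10° lat → SW at lon 100°, lat 80°.
Square 5, 8: +5·2° lon, +8·1° lat → SW at lon 110°, lat 88°.
Subsquare b=1, f=5: +1·0.0833333° lon, +5·0.0416667° lat → SW at lon 110.083°, lat 88.2083°.
Extended square 2, 1: +2·0.00833333° lon, +1·0.00416667° lat → SW at lon 110.1°, lat 88.2125°.
Cell spans 0.00833333° lon × 0.00416667° lat. Centre is SW corner plus half of each.
latitude 88.21458, longitude 110.10417.

88.21458, 110.10417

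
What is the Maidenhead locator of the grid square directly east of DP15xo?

DP25ao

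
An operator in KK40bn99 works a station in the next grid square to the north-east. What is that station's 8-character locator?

KK40co00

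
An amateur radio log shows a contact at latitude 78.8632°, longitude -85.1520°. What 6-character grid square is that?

EQ78ku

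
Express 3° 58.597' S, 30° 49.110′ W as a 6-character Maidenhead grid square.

HI46oa

Shift to the Maidenhead origin (180°W, 90°S): lon 149.1815, lat 86.0234.
Field: lon ⌊149.1815/20⌋ = 7 → H; lat ⌊86.0234/10⌋ = 8 → I.
Square: lon ⌊9.1815/2⌋ = 4; lat ⌊6.0234/1⌋ = 6.
Subsquare: lon ⌊1.1815/0.0833333⌋ = 14 → o; lat ⌊0.0234/0.0416667⌋ = 0 → a.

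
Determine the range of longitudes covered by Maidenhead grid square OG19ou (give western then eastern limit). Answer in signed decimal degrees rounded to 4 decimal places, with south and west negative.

103.1667, 103.2500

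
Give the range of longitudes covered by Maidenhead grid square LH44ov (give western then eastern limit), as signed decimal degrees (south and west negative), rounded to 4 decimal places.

49.1667, 49.2500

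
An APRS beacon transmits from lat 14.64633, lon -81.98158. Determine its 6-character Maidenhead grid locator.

Add 180° to longitude and 90° to latitude: 98.0184, 104.6463.
Field: 98.0184/20 → 4 → E, 104.6463/10 → 10 → K; chars EK.
Square: 18.0184/2 → 9, 4.6463/1 → 4; chars 94.
Subsquare: 0.0184/0.0833333 → 0 → a, 0.6463/0.0416667 → 15 → p; chars ap.

EK94ap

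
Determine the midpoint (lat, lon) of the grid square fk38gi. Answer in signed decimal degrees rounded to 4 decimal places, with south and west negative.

18.3542, -73.4583

Field F=5, K=10: +5·20° lon, +10·10° lat → SW at lon -80°, lat 10°.
Square 3, 8: +3·2° lon, +8·1° lat → SW at lon -74°, lat 18°.
Subsquare g=6, i=8: +6·0.0833333° lon, +8·0.0416667° lat → SW at lon -73.5°, lat 18.3333°.
Cell spans 0.0833333° lon × 0.0416667° lat. Centre is SW corner plus half of each.
latitude 18.3542, longitude -73.4583.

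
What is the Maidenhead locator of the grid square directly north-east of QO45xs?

QO55at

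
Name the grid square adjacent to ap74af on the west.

Longitude subsquare a = 0; −1 → -1, wraps to 23 = x, carry into square.
Longitude square 7; −1 → 6.
The latitude characters are unchanged.

AP64xf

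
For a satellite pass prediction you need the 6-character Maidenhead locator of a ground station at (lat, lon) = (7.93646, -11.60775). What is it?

IJ47ew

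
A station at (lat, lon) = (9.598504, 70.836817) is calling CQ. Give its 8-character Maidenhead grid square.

MJ59ko03

Add 180° to longitude and 90° to latitude: 250.83682, 99.59850.
Field: lon ⌊250.83682/20⌋ = 12 → M; lat ⌊99.59850/10⌋ = 9 → J.
Square: lon ⌊10.83682/2⌋ = 5; lat ⌊9.59850/1⌋ = 9.
Subsquare: lon ⌊0.83682/0.0833333⌋ = 10 → k; lat ⌊0.59850/0.0416667⌋ = 14 → o.
Extended square: lon ⌊0.00348/0.00833333⌋ = 0; lat ⌊0.01517/0.00416667⌋ = 3.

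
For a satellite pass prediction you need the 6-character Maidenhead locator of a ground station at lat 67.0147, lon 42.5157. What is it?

Offset from 180°W / 90°S: lon 222.5157°, lat 157.0147°.
Field (20°×10°, letters A–R): lon ⌊222.5157/20⌋ = 11 → L; lat ⌊157.0147/10⌋ = 15 → P.
Square (2°×1°, digits 0–9): lon ⌊2.5157/2⌋ = 1; lat ⌊7.0147/1⌋ = 7.
Subsquare (5′×2.5′, letters a–x): lon ⌊0.5157/0.0833333⌋ = 6 → g; lat ⌊0.0147/0.0416667⌋ = 0 → a.

LP17ga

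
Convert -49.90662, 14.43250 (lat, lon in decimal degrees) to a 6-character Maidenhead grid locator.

JE70fc

Offset from 180°W / 90°S: lon 194.4325°, lat 40.0934°.
Field: lon ⌊194.4325/20⌋ = 9 → J; lat ⌊40.0934/10⌋ = 4 → E.
Square: lon ⌊14.4325/2⌋ = 7; lat ⌊0.0934/1⌋ = 0.
Subsquare: lon ⌊0.4325/0.0833333⌋ = 5 → f; lat ⌊0.0934/0.0416667⌋ = 2 → c.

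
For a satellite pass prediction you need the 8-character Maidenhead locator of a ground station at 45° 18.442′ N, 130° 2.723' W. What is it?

Add 180° to longitude and 90° to latitude: 49.95462, 135.30737.
Field: 49.95462/20 → 2 → C, 135.30737/10 → 13 → N; chars CN.
Square: 9.95462/2 → 4, 5.30737/1 → 5; chars 45.
Subsquare: 1.95462/0.0833333 → 23 → x, 0.30737/0.0416667 → 7 → h; chars xh.
Extended square: 0.03795/0.00833333 → 4, 0.01570/0.00416667 → 3; chars 43.

CN45xh43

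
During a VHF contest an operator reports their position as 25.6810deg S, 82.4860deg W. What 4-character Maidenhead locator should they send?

Offset from 180°W / 90°S: lon 97.51°, lat 64.32°.
Field (20°×10°, letters A–R): 97.51/20 → 4 → E, 64.32/10 → 6 → G; chars EG.
Square (2°×1°, digits 0–9): 17.51/2 → 8, 4.32/1 → 4; chars 84.

EG84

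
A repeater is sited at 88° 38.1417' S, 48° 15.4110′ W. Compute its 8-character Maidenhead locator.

GA51ui97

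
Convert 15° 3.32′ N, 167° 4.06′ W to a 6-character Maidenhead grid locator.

Offset from 180°W / 90°S: lon 12.9323°, lat 105.0553°.
Field: 12.9323/20 → 0 → A, 105.0553/10 → 10 → K; chars AK.
Square: 12.9323/2 → 6, 5.0553/1 → 5; chars 65.
Subsquare: 0.9323/0.0833333 → 11 → l, 0.0553/0.0416667 → 1 → b; chars lb.

AK65lb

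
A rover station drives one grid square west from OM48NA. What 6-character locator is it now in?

OM48ma

Longitude subsquare n = 13; −1 → 12 = m.
The latitude characters are unchanged.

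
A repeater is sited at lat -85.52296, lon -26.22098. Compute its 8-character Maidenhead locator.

HA64vl34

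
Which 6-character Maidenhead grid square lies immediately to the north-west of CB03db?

Longitude subsquare d = 3; −1 → 2 = c.
Latitude subsquare b = 1; +1 → 2 = c.

CB03cc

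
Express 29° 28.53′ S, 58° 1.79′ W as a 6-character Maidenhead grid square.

Shift to the Maidenhead origin (180°W, 90°S): lon 121.9702, lat 60.5245.
Field: 121.9702/20 → 6 → G, 60.5245/10 → 6 → G; chars GG.
Square: 1.9702/2 → 0, 0.5245/1 → 0; chars 00.
Subsquare: 1.9702/0.0833333 → 23 → x, 0.5245/0.0416667 → 12 → m; chars xm.

GG00xm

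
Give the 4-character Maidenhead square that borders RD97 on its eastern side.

AD07

Longitude square 9; +1 → 10, wraps to 0, carry into field.
Longitude field R = 17; +1 → 18, wraps to 0 = A, wrapping around the antimeridian.
The latitude characters are unchanged.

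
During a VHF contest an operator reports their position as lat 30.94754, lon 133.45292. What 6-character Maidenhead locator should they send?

PM60rw

Offset from 180°W / 90°S: lon 313.4529°, lat 120.9475°.
Field (20°×10°, letters A–R): 313.4529/20 → 15 → P, 120.9475/10 → 12 → M; chars PM.
Square (2°×1°, digits 0–9): 13.4529/2 → 6, 0.9475/1 → 0; chars 60.
Subsquare (5′×2.5′, letters a–x): 1.4529/0.0833333 → 17 → r, 0.9475/0.0416667 → 22 → w; chars rw.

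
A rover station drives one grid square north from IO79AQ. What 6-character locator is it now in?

Latitude subsquare q = 16; +1 → 17 = r.
The longitude characters are unchanged.

IO79ar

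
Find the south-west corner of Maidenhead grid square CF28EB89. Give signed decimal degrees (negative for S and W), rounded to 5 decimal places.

-31.92083, -135.60000

Field C=2, F=5: +2·20° lon, +5·10° lat → SW at lon -140°, lat -40°.
Square 2, 8: +2·2° lon, +8·1° lat → SW at lon -136°, lat -32°.
Subsquare e=4, b=1: +4·0.0833333° lon, +1·0.0416667° lat → SW at lon -135.667°, lat -31.9583°.
Extended square 8, 9: +8·0.00833333° lon, +9·0.00416667° lat → SW at lon -135.6°, lat -31.9208°.
latitude -31.92083, longitude -135.60000.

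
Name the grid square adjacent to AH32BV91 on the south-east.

Longitude extended square 9; +1 → 10, wraps to 0, carry into subsquare.
Longitude subsquare b = 1; +1 → 2 = c.
Latitude extended square 1; −1 → 0.

AH32cv00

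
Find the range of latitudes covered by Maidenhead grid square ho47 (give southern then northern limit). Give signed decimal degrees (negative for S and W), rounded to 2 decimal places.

57.00, 58.00

Field H=7, O=14: +7·20° lon, +14·10° lat → SW at lon -40°, lat 50°.
Square 4, 7: +4·2° lon, +7·1° lat → SW at lon -32°, lat 57°.
Cell spans 2° lon × 1° lat.
south 57.00, north 58.00.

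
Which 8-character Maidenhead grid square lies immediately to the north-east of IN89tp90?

IN89up01

Longitude extended square 9; +1 → 10, wraps to 0, carry into subsquare.
Longitude subsquare t = 19; +1 → 20 = u.
Latitude extended square 0; +1 → 1.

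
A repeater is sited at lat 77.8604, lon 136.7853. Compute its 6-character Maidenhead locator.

PQ87ju

Shift to the Maidenhead origin (180°W, 90°S): lon 316.7853, lat 167.8604.
Field: lon ⌊316.7853/20⌋ = 15 → P; lat ⌊167.8604/10⌋ = 16 → Q.
Square: lon ⌊16.7853/2⌋ = 8; lat ⌊7.8604/1⌋ = 7.
Subsquare: lon ⌊0.7853/0.0833333⌋ = 9 → j; lat ⌊0.8604/0.0416667⌋ = 20 → u.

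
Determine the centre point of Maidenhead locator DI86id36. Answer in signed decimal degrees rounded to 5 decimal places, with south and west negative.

Field D=3, I=8: +3·20° lon, +8·10° lat → SW at lon -120°, lat -10°.
Square 8, 6: +8·2° lon, +6·1° lat → SW at lon -104°, lat -4°.
Subsquare i=8, d=3: +8·0.0833333° lon, +3·0.0416667° lat → SW at lon -103.333°, lat -3.875°.
Extended square 3, 6: +3·0.00833333° lon, +6·0.00416667° lat → SW at lon -103.308°, lat -3.85°.
Cell spans 0.00833333° lon × 0.00416667° lat. Centre is SW corner plus half of each.
latitude -3.84792, longitude -103.30417.

-3.84792, -103.30417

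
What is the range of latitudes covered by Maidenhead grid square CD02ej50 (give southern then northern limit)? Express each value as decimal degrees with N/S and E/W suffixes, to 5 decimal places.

57.62500° S, 57.62083° S

Field C=2, D=3: +2·20° lon, +3·10° lat → SW at lon -140°, lat -60°.
Square 0, 2: +0·2° lon, +2·1° lat → SW at lon -140°, lat -58°.
Subsquare e=4, j=9: +4·0.0833333° lon, +9·0.0416667° lat → SW at lon -139.667°, lat -57.625°.
Extended square 5, 0: +5·0.00833333° lon, +0·0.00416667° lat → SW at lon -139.625°, lat -57.625°.
Cell spans 0.00833333° lon × 0.00416667° lat.
south 57.62500° S, north 57.62083° S.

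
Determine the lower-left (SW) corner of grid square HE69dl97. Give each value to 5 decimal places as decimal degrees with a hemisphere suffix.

40.51250° S, 27.67500° W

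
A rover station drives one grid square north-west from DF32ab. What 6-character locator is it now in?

Longitude subsquare a = 0; −1 → -1, wraps to 23 = x, carry into square.
Longitude square 3; −1 → 2.
Latitude subsquare b = 1; +1 → 2 = c.

DF22xc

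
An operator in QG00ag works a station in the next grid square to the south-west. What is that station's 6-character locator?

PG90xf

Longitude subsquare a = 0; −1 → -1, wraps to 23 = x, carry into square.
Longitude square 0; −1 → -1, wraps to 9, carry into field.
Longitude field Q = 16; −1 → 15 = P.
Latitude subsquare g = 6; −1 → 5 = f.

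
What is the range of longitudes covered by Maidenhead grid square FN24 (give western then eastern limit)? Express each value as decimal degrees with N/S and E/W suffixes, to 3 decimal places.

76.000° W, 74.000° W

Field F=5, N=13: +5·20° lon, +13·10° lat → SW at lon -80°, lat 40°.
Square 2, 4: +2·2° lon, +4·1° lat → SW at lon -76°, lat 44°.
Cell spans 2° lon × 1° lat.
west 76.000° W, east 74.000° W.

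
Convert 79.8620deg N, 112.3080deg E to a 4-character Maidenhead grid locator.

OQ69

Shift to the Maidenhead origin (180°W, 90°S): lon 292.31, lat 169.86.
Field: lon ⌊292.31/20⌋ = 14 → O; lat ⌊169.86/10⌋ = 16 → Q.
Square: lon ⌊12.31/2⌋ = 6; lat ⌊9.86/1⌋ = 9.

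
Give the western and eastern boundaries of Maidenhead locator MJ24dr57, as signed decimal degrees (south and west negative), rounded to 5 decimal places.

64.29167, 64.30000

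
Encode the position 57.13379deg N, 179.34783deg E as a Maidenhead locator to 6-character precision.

RO97qd

Shift to the Maidenhead origin (180°W, 90°S): lon 359.3478, lat 147.1338.
Field: lon ⌊359.3478/20⌋ = 17 → R; lat ⌊147.1338/10⌋ = 14 → O.
Square: lon ⌊19.3478/2⌋ = 9; lat ⌊7.1338/1⌋ = 7.
Subsquare: lon ⌊1.3478/0.0833333⌋ = 16 → q; lat ⌊0.1338/0.0416667⌋ = 3 → d.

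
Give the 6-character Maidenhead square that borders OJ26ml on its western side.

OJ26ll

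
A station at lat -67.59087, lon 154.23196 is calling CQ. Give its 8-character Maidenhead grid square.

Offset from 180°W / 90°S: lon 334.23196°, lat 22.40913°.
Field (20°×10°, letters A–R): lon ⌊334.23196/20⌋ = 16 → Q; lat ⌊22.40913/10⌋ = 2 → C.
Square (2°×1°, digits 0–9): lon ⌊14.23196/2⌋ = 7; lat ⌊2.40913/1⌋ = 2.
Subsquare (5′×2.5′, letters a–x): lon ⌊0.23196/0.0833333⌋ = 2 → c; lat ⌊0.40913/0.0416667⌋ = 9 → j.
Extended square (30″×15″, digits 0–9): lon ⌊0.06529/0.00833333⌋ = 7; lat ⌊0.03413/0.00416667⌋ = 8.

QC72cj78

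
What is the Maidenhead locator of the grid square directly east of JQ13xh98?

Longitude extended square 9; +1 → 10, wraps to 0, carry into subsquare.
Longitude subsquare x = 23; +1 → 24, wraps to 0 = a, carry into square.
Longitude square 1; +1 → 2.
The latitude characters are unchanged.

JQ23ah08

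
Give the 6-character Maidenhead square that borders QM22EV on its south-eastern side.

Longitude subsquare e = 4; +1 → 5 = f.
Latitude subsquare v = 21; −1 → 20 = u.

QM22fu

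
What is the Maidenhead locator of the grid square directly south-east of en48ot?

Longitude subsquare o = 14; +1 → 15 = p.
Latitude subsquare t = 19; −1 → 18 = s.

EN48ps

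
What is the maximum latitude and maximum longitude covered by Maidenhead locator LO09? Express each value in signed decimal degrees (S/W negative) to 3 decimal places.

60.000, 42.000

Field L=11, O=14: +11·20° lon, +14·10° lat → SW at lon 40°, lat 50°.
Square 0, 9: +0·2° lon, +9·1° lat → SW at lon 40°, lat 59°.
Cell spans 2° lon × 1° lat. NE corner is SW corner plus one full cell.
latitude 60.000, longitude 42.000.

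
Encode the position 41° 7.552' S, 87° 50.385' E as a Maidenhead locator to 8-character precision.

NE38wu09

Shift to the Maidenhead origin (180°W, 90°S): lon 267.83975, lat 48.87413.
Field: lon ⌊267.83975/20⌋ = 13 → N; lat ⌊48.87413/10⌋ = 4 → E.
Square: lon ⌊7.83975/2⌋ = 3; lat ⌊8.87413/1⌋ = 8.
Subsquare: lon ⌊1.83975/0.0833333⌋ = 22 → w; lat ⌊0.87413/0.0416667⌋ = 20 → u.
Extended square: lon ⌊0.00642/0.00833333⌋ = 0; lat ⌊0.04080/0.00416667⌋ = 9.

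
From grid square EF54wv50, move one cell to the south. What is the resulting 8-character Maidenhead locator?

Latitude extended square 0; −1 → -1, wraps to 9, carry into subsquare.
Latitude subsquare v = 21; −1 → 20 = u.
The longitude characters are unchanged.

EF54wu59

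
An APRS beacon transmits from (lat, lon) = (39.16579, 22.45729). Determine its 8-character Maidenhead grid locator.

KM19fd49

Offset from 180°W / 90°S: lon 202.45729°, lat 129.16579°.
Field (20°×10°, letters A–R): 202.45729/20 → 10 → K, 129.16579/10 → 12 → M; chars KM.
Square (2°×1°, digits 0–9): 2.45729/2 → 1, 9.16579/1 → 9; chars 19.
Subsquare (5′×2.5′, letters a–x): 0.45729/0.0833333 → 5 → f, 0.16579/0.0416667 → 3 → d; chars fd.
Extended square (30″×15″, digits 0–9): 0.04062/0.00833333 → 4, 0.04079/0.00416667 → 9; chars 49.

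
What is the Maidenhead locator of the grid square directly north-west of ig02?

HG93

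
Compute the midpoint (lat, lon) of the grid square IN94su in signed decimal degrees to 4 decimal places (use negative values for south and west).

44.8542, -0.4583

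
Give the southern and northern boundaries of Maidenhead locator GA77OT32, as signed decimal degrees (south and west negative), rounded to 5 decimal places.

Field G=6, A=0: +6·20° lon, +0·10° lat → SW at lon -60°, lat -90°.
Square 7, 7: +7·2° lon, +7·1° lat → SW at lon -46°, lat -83°.
Subsquare o=14, t=19: +14·0.0833333° lon, +19·0.0416667° lat → SW at lon -44.8333°, lat -82.2083°.
Extended square 3, 2: +3·0.00833333° lon, +2·0.00416667° lat → SW at lon -44.8083°, lat -82.2°.
Cell spans 0.00833333° lon × 0.00416667° lat.
south -82.20000, north -82.19583.

-82.20000, -82.19583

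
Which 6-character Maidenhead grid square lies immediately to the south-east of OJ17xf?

OJ27ae

Longitude subsquare x = 23; +1 → 24, wraps to 0 = a, carry into square.
Longitude square 1; +1 → 2.
Latitude subsquare f = 5; −1 → 4 = e.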